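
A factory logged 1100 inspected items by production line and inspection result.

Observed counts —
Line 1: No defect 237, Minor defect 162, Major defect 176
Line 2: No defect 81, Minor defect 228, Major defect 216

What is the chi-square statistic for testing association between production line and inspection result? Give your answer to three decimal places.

89.692

Row totals: 575, 525. Column totals: 318, 390, 392. Grand total N = 1100.
Expected counts (row total × column total / N):
  Line 1, No defect: 575×318/1100 = 166.2273
  Line 1, Minor defect: 575×390/1100 = 203.8636
  Line 1, Major defect: 575×392/1100 = 204.9091
  Line 2, No defect: 525×318/1100 = 151.7727
  Line 2, Minor defect: 525×390/1100 = 186.1364
  Line 2, Major defect: 525×392/1100 = 187.0909
Contributions (O − E)²/E:
  (237 − 166.2273)²/166.2273 = 30.1321
  (162 − 203.8636)²/203.8636 = 8.5967
  (176 − 204.9091)²/204.9091 = 4.0786
  (81 − 151.7727)²/151.7727 = 33.0018
  (228 − 186.1364)²/186.1364 = 9.4155
  (216 − 187.0909)²/187.0909 = 4.4670
χ² = 30.1321 + 8.5967 + 4.0786 + 33.0018 + 9.4155 + 4.4670 = 89.692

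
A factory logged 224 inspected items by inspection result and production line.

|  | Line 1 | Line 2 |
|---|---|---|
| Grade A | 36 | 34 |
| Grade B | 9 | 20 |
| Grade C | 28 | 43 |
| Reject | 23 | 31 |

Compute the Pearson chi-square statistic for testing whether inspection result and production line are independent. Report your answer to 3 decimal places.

4.096

Row totals: 70, 29, 71, 54. Column totals: 96, 128. Grand total N = 224.
Expected counts (row total × column total / N):
  Grade A, Line 1: 70×96/224 = 30.0000
  Grade A, Line 2: 70×128/224 = 40.0000
  Grade B, Line 1: 29×96/224 = 12.4286
  Grade B, Line 2: 29×128/224 = 16.5714
  Grade C, Line 1: 71×96/224 = 30.4286
  Grade C, Line 2: 71×128/224 = 40.5714
  Reject, Line 1: 54×96/224 = 23.1429
  Reject, Line 2: 54×128/224 = 30.8571
Contributions (O − E)²/E:
  (36 − 30.0000)²/30.0000 = 1.2000
  (34 − 40.0000)²/40.0000 = 0.9000
  (9 − 12.4286)²/12.4286 = 0.9458
  (20 − 16.5714)²/16.5714 = 0.7094
  (28 − 30.4286)²/30.4286 = 0.1938
  (43 − 40.5714)²/40.5714 = 0.1454
  (23 − 23.1429)²/23.1429 = 0.0009
  (31 − 30.8571)²/30.8571 = 0.0007
χ² = 1.2000 + 0.9000 + 0.9458 + 0.7094 + 0.1938 + 0.1454 + 0.0009 + 0.0007 = 4.096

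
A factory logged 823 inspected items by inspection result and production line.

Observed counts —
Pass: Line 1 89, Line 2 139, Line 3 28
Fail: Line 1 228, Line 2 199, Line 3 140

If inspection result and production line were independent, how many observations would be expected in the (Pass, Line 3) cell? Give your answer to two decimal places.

52.26

Row total (Pass) = 256; column total (Line 3) = 168; grand total N = 823.
Expected count = (row total × column total) / N = 256 × 168 / 823 = 52.26.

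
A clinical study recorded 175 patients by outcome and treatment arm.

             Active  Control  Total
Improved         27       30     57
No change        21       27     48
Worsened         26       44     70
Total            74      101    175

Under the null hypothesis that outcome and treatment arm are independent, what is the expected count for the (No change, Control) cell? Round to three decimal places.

27.703

Row total (No change) = 48; column total (Control) = 101; grand total N = 175.
Expected count = (row total × column total) / N = 48 × 101 / 175 = 27.703.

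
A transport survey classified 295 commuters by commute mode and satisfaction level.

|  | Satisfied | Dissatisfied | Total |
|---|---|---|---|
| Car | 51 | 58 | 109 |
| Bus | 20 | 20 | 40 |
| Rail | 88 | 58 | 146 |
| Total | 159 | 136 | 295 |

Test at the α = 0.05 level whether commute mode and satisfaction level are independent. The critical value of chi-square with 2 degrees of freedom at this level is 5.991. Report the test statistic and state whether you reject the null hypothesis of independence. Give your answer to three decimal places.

Grand total N = 295.
Expected counts (row total × column total / N):
  Car, Satisfied: 109×159/295 = 58.7492
  Car, Dissatisfied: 109×136/295 = 50.2508
  Bus, Satisfied: 40×159/295 = 21.5593
  Bus, Dissatisfied: 40×136/295 = 18.4407
  Rail, Satisfied: 146×159/295 = 78.6915
  Rail, Dissatisfied: 146×136/295 = 67.3085
Contributions (O − E)²/E:
  (51 − 58.7492)²/58.7492 = 1.0221
  (58 − 50.2508)²/50.2508 = 1.1950
  (20 − 21.5593)²/21.5593 = 0.1128
  (20 − 18.4407)²/18.4407 = 0.1319
  (88 − 78.6915)²/78.6915 = 1.1011
  (58 − 67.3085)²/67.3085 = 1.2873
χ² = 1.0221 + 1.1950 + 0.1128 + 0.1319 + 1.1011 + 1.2873 = 4.850
df = (3−1)(2−1) = 2. Since 4.850 < 5.991, fail to reject the null hypothesis of independence at α = 0.05.

4.850; fail to reject H₀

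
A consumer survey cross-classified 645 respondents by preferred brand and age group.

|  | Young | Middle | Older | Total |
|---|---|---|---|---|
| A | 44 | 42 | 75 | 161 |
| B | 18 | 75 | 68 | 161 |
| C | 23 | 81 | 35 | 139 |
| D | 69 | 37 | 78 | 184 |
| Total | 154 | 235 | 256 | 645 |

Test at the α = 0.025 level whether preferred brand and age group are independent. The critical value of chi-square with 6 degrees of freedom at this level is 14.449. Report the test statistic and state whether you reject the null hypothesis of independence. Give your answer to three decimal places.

79.947; reject H₀

Grand total N = 645.
Expected counts (row total × column total / N):
  A, Young: 161×154/645 = 38.4403
  A, Middle: 161×235/645 = 58.6589
  A, Older: 161×256/645 = 63.9008
  B, Young: 161×154/645 = 38.4403
  B, Middle: 161×235/645 = 58.6589
  B, Older: 161×256/645 = 63.9008
  C, Young: 139×154/645 = 33.1876
  C, Middle: 139×235/645 = 50.6434
  C, Older: 139×256/645 = 55.1690
  D, Young: 184×154/645 = 43.9318
  D, Middle: 184×235/645 = 67.0388
  D, Older: 184×256/645 = 73.0295
Contributions (O − E)²/E:
  (44 − 38.4403)²/38.4403 = 0.8041
  (42 − 58.6589)²/58.6589 = 4.7311
  (75 − 63.9008)²/63.9008 = 1.9279
  (18 − 38.4403)²/38.4403 = 10.8690
  (75 − 58.6589)²/58.6589 = 4.5523
  (68 − 63.9008)²/63.9008 = 0.2630
  (23 − 33.1876)²/33.1876 = 3.1273
  (81 − 50.6434)²/50.6434 = 18.1963
  (35 − 55.1690)²/55.1690 = 7.3735
  (69 − 43.9318)²/43.9318 = 14.3043
  (37 − 67.0388)²/67.0388 = 13.4598
  (78 − 73.0295)²/73.0295 = 0.3383
χ² = 0.8041 + 4.7311 + 1.9279 + 10.8690 + 4.5523 + 0.2630 + 3.1273 + 18.1963 + 7.3735 + 14.3043 + 13.4598 + 0.3383 = 79.947
df = (4−1)(3−1) = 6. Since 79.947 > 14.449, reject the null hypothesis of independence at α = 0.025.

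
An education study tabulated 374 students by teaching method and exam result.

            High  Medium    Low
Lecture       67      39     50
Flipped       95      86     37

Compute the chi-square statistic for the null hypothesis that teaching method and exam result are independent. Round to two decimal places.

Row totals: 156, 218. Column totals: 162, 125, 87. Grand total N = 374.
Expected counts (row total × column total / N):
  Lecture, High: 156×162/374 = 67.572
  Lecture, Medium: 156×125/374 = 52.139
  Lecture, Low: 156×87/374 = 36.289
  Flipped, High: 218×162/374 = 94.428
  Flipped, Medium: 218×125/374 = 72.861
  Flipped, Low: 218×87/374 = 50.711
Contributions (O − E)²/E:
  (67 − 67.572)²/67.572 = 0.0048
  (39 − 52.139)²/52.139 = 3.3110
  (50 − 36.289)²/36.289 = 5.1804
  (95 − 94.428)²/94.428 = 0.0035
  (86 − 72.861)²/72.861 = 2.3694
  (37 − 50.711)²/50.711 = 3.7071
χ² = 0.0048 + 3.3110 + 5.1804 + 0.0035 + 2.3694 + 3.7071 = 14.58

14.58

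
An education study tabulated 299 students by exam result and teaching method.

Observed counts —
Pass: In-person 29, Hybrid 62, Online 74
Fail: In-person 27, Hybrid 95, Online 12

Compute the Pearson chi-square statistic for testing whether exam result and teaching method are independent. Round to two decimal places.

49.02

Row totals: 165, 134. Column totals: 56, 157, 86. Grand total N = 299.
Expected counts (row total × column total / N):
  Pass, In-person: 165×56/299 = 30.903
  Pass, Hybrid: 165×157/299 = 86.639
  Pass, Online: 165×86/299 = 47.458
  Fail, In-person: 134×56/299 = 25.097
  Fail, Hybrid: 134×157/299 = 70.361
  Fail, Online: 134×86/299 = 38.542
Contributions (O − E)²/E:
  (29 − 30.903)²/30.903 = 0.1172
  (62 − 86.639)²/86.639 = 7.0070
  (74 − 47.458)²/47.458 = 14.8442
  (27 − 25.097)²/25.097 = 0.1443
  (95 − 70.361)²/70.361 = 8.6281
  (12 − 38.542)²/38.542 = 18.2782
χ² = 0.1172 + 7.0070 + 14.8442 + 0.1443 + 8.6281 + 18.2782 = 49.02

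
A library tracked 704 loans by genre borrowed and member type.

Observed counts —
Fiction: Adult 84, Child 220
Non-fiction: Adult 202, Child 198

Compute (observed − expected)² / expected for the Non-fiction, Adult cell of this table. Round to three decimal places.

9.602

Row total (Non-fiction) = 400; column total (Adult) = 286; N = 704.
Expected count E = 400 × 286 / 704 = 162.5000.
Contribution = (O − E)²/E = (202 − 162.5000)² / 162.5000 = 9.602.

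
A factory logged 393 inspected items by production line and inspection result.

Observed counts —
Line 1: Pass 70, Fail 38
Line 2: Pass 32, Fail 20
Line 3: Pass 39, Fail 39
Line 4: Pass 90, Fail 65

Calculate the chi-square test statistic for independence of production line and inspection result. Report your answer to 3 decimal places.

Row totals: 108, 52, 78, 155. Column totals: 231, 162. Grand total N = 393.
Expected counts (row total × column total / N):
  Line 1, Pass: 108×231/393 = 63.4809
  Line 1, Fail: 108×162/393 = 44.5191
  Line 2, Pass: 52×231/393 = 30.5649
  Line 2, Fail: 52×162/393 = 21.4351
  Line 3, Pass: 78×231/393 = 45.8473
  Line 3, Fail: 78×162/393 = 32.1527
  Line 4, Pass: 155×231/393 = 91.1069
  Line 4, Fail: 155×162/393 = 63.8931
Contributions (O − E)²/E:
  (70 − 63.4809)²/63.4809 = 0.6695
  (38 − 44.5191)²/44.5191 = 0.9546
  (32 − 30.5649)²/30.5649 = 0.0674
  (20 − 21.4351)²/21.4351 = 0.0961
  (39 − 45.8473)²/45.8473 = 1.0226
  (39 − 32.1527)²/32.1527 = 1.4582
  (90 − 91.1069)²/91.1069 = 0.0134
  (65 − 63.8931)²/63.8931 = 0.0192
χ² = 0.6695 + 0.9546 + 0.0674 + 0.0961 + 1.0226 + 1.4582 + 0.0134 + 0.0192 = 4.301

4.301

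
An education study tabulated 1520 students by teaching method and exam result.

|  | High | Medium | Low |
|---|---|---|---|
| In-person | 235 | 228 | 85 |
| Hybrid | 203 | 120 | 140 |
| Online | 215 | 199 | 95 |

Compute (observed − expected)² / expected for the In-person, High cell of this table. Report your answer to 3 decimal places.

0.001

Row total (In-person) = 548; column total (High) = 653; N = 1520.
Expected count E = 548 × 653 / 1520 = 235.4237.
Contribution = (O − E)²/E = (235 − 235.4237)² / 235.4237 = 0.001.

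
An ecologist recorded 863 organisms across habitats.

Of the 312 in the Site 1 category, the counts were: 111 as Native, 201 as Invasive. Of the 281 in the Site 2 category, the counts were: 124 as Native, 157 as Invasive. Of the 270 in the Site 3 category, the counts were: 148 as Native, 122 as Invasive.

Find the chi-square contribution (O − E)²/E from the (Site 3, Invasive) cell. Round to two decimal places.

Row total (Site 3) = 270; column total (Invasive) = 480; N = 863.
Expected count E = 270 × 480 / 863 = 150.174.
Contribution = (O − E)²/E = (122 − 150.174)² / 150.174 = 5.29.

5.29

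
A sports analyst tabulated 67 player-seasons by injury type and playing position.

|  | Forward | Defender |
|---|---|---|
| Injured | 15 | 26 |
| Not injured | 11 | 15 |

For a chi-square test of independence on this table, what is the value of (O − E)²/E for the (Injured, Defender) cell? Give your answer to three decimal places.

0.033

Row total (Injured) = 41; column total (Defender) = 41; N = 67.
Expected count E = 41 × 41 / 67 = 25.0896.
Contribution = (O − E)²/E = (26 − 25.0896)² / 25.0896 = 0.033.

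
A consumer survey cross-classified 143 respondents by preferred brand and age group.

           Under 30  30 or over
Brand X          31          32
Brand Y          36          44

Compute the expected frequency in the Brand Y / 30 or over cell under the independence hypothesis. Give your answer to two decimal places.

42.52

Row total (Brand Y) = 80; column total (30 or over) = 76; grand total N = 143.
Expected count = (row total × column total) / N = 80 × 76 / 143 = 42.52.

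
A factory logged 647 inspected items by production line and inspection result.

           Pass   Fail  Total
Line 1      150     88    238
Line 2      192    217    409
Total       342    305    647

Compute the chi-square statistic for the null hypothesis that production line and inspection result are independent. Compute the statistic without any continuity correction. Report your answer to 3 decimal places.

15.615

Grand total N = 647.
Expected counts (row total × column total / N):
  Line 1, Pass: 238×342/647 = 125.8053
  Line 1, Fail: 238×305/647 = 112.1947
  Line 2, Pass: 409×342/647 = 216.1947
  Line 2, Fail: 409×305/647 = 192.8053
Contributions (O − E)²/E:
  (150 − 125.8053)²/125.8053 = 4.6531
  (88 − 112.1947)²/112.1947 = 5.2176
  (192 − 216.1947)²/216.1947 = 2.7077
  (217 − 192.8053)²/192.8053 = 3.0361
χ² = 4.6531 + 5.2176 + 2.7077 + 3.0361 = 15.615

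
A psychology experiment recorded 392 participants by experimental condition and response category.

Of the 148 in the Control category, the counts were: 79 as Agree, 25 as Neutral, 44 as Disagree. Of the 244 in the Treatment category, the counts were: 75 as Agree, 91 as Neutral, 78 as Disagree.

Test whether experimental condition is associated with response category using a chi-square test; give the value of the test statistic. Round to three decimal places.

25.128

Row totals: 148, 244. Column totals: 154, 116, 122. Grand total N = 392.
Expected counts (row total × column total / N):
  Control, Agree: 148×154/392 = 58.1429
  Control, Neutral: 148×116/392 = 43.7959
  Control, Disagree: 148×122/392 = 46.0612
  Treatment, Agree: 244×154/392 = 95.8571
  Treatment, Neutral: 244×116/392 = 72.2041
  Treatment, Disagree: 244×122/392 = 75.9388
Contributions (O − E)²/E:
  (79 − 58.1429)²/58.1429 = 7.4819
  (25 − 43.7959)²/43.7959 = 8.0666
  (44 − 46.0612)²/46.0612 = 0.0922
  (75 − 95.8571)²/95.8571 = 4.5382
  (91 − 72.2041)²/72.2041 = 4.8929
  (78 − 75.9388)²/75.9388 = 0.0559
χ² = 7.4819 + 8.0666 + 0.0922 + 4.5382 + 4.8929 + 0.0559 = 25.128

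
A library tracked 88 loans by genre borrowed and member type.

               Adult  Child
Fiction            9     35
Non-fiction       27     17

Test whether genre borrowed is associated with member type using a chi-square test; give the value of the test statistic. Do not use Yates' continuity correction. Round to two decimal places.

Row totals: 44, 44. Column totals: 36, 52. Grand total N = 88.
Expected counts (row total × column total / N):
  Fiction, Adult: 44×36/88 = 18.000
  Fiction, Child: 44×52/88 = 26.000
  Non-fiction, Adult: 44×36/88 = 18.000
  Non-fiction, Child: 44×52/88 = 26.000
Contributions (O − E)²/E:
  (9 − 18.000)²/18.000 = 4.5000
  (35 − 26.000)²/26.000 = 3.1154
  (27 − 18.000)²/18.000 = 4.5000
  (17 − 26.000)²/26.000 = 3.1154
χ² = 4.5000 + 3.1154 + 4.5000 + 3.1154 = 15.23

15.23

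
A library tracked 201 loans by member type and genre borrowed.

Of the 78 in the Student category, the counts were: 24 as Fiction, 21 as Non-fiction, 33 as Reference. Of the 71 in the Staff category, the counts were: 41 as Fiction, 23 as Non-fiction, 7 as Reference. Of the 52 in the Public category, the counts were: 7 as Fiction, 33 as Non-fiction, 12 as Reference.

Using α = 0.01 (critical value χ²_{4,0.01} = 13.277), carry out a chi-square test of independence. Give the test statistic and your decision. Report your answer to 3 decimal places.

Row totals: 78, 71, 52. Column totals: 72, 77, 52. Grand total N = 201.
Expected counts (row total × column total / N):
  Student, Fiction: 78×72/201 = 27.94030
  Student, Non-fiction: 78×77/201 = 29.88060
  Student, Reference: 78×52/201 = 20.17910
  Staff, Fiction: 71×72/201 = 25.43284
  Staff, Non-fiction: 71×77/201 = 27.19900
  Staff, Reference: 71×52/201 = 18.36816
  Public, Fiction: 52×72/201 = 18.62687
  Public, Non-fiction: 52×77/201 = 19.92040
  Public, Reference: 52×52/201 = 13.45274
Contributions (O − E)²/E:
  (24 − 27.94030)²/27.94030 = 0.5557
  (21 − 29.88060)²/29.88060 = 2.6393
  (33 − 20.17910)²/20.17910 = 8.1458
  (41 − 25.43284)²/25.43284 = 9.5285
  (23 − 27.19900)²/27.19900 = 0.6482
  (7 − 18.36816)²/18.36816 = 7.0358
  (7 − 18.62687)²/18.62687 = 7.2575
  (33 − 19.92040)²/19.92040 = 8.5880
  (12 − 13.45274)²/13.45274 = 0.1569
χ² = 0.5557 + 2.6393 + 8.1458 + 9.5285 + 0.6482 + 7.0358 + 7.2575 + 8.5880 + 0.1569 = 44.556
df = (3−1)(3−1) = 4. Since 44.556 > 13.277, reject the null hypothesis of independence at α = 0.01.

44.556; reject H₀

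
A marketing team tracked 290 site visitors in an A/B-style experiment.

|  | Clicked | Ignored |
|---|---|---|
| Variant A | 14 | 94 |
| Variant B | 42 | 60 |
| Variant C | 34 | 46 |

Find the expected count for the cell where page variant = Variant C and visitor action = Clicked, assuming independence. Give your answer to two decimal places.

24.83

Row total (Variant C) = 80; column total (Clicked) = 90; grand total N = 290.
Expected count = (row total × column total) / N = 80 × 90 / 290 = 24.83.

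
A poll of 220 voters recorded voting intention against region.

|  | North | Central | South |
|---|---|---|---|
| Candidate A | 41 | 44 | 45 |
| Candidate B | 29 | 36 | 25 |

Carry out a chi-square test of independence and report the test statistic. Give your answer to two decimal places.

1.34

Row totals: 130, 90. Column totals: 70, 80, 70. Grand total N = 220.
Expected counts (row total × column total / N):
  Candidate A, North: 130×70/220 = 41.364
  Candidate A, Central: 130×80/220 = 47.273
  Candidate A, South: 130×70/220 = 41.364
  Candidate B, North: 90×70/220 = 28.636
  Candidate B, Central: 90×80/220 = 32.727
  Candidate B, South: 90×70/220 = 28.636
Contributions (O − E)²/E:
  (41 − 41.364)²/41.364 = 0.0032
  (44 − 47.273)²/47.273 = 0.2266
  (45 − 41.364)²/41.364 = 0.3196
  (29 − 28.636)²/28.636 = 0.0046
  (36 − 32.727)²/32.727 = 0.3273
  (25 − 28.636)²/28.636 = 0.4617
χ² = 0.0032 + 0.2266 + 0.3196 + 0.0046 + 0.3273 + 0.4617 = 1.34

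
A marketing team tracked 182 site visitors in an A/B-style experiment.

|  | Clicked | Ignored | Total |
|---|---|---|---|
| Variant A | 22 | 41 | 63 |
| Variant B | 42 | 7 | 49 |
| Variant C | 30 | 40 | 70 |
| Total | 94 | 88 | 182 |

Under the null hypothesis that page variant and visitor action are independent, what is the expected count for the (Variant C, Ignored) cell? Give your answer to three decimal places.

33.846

Row total (Variant C) = 70; column total (Ignored) = 88; grand total N = 182.
Expected count = (row total × column total) / N = 70 × 88 / 182 = 33.846.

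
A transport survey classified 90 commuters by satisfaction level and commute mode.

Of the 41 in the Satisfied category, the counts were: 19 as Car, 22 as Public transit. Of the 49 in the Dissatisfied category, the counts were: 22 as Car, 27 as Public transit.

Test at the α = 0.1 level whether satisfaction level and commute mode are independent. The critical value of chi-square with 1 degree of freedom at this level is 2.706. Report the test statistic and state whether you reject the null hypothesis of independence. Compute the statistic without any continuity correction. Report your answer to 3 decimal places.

Row totals: 41, 49. Column totals: 41, 49. Grand total N = 90.
Expected counts (row total × column total / N):
  Satisfied, Car: 41×41/90 = 18.6778
  Satisfied, Public transit: 41×49/90 = 22.3222
  Dissatisfied, Car: 49×41/90 = 22.3222
  Dissatisfied, Public transit: 49×49/90 = 26.6778
Contributions (O − E)²/E:
  (19 − 18.6778)²/18.6778 = 0.0056
  (22 − 22.3222)²/22.3222 = 0.0047
  (22 − 22.3222)²/22.3222 = 0.0047
  (27 − 26.6778)²/26.6778 = 0.0039
χ² = 0.0056 + 0.0047 + 0.0047 + 0.0039 = 0.019
df = (2−1)(2−1) = 1. Since 0.019 < 2.706, fail to reject the null hypothesis of independence at α = 0.1.

0.019; fail to reject H₀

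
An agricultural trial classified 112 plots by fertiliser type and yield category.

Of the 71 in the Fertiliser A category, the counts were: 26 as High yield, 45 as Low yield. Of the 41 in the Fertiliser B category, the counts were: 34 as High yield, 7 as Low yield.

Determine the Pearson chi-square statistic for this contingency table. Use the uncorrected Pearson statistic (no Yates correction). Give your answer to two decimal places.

Row totals: 71, 41. Column totals: 60, 52. Grand total N = 112.
Expected counts (row total × column total / N):
  Fertiliser A, High yield: 71×60/112 = 38.036
  Fertiliser A, Low yield: 71×52/112 = 32.964
  Fertiliser B, High yield: 41×60/112 = 21.964
  Fertiliser B, Low yield: 41×52/112 = 19.036
Contributions (O − E)²/E:
  (26 − 38.036)²/38.036 = 3.8086
  (45 − 32.964)²/32.964 = 4.3947
  (34 − 21.964)²/21.964 = 6.5956
  (7 − 19.036)²/19.036 = 7.6101
χ² = 3.8086 + 4.3947 + 6.5956 + 7.6101 = 22.41

22.41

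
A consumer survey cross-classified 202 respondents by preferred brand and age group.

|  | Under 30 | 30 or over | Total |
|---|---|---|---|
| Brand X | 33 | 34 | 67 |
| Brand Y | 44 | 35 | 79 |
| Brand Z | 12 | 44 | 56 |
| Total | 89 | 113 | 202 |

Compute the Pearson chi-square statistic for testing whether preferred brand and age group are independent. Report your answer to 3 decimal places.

16.710

Grand total N = 202.
Expected counts (row total × column total / N):
  Brand X, Under 30: 67×89/202 = 29.51980
  Brand X, 30 or over: 67×113/202 = 37.48020
  Brand Y, Under 30: 79×89/202 = 34.80693
  Brand Y, 30 or over: 79×113/202 = 44.19307
  Brand Z, Under 30: 56×89/202 = 24.67327
  Brand Z, 30 or over: 56×113/202 = 31.32673
Contributions (O − E)²/E:
  (33 − 29.51980)²/29.51980 = 0.4103
  (34 − 37.48020)²/37.48020 = 0.3232
  (44 − 34.80693)²/34.80693 = 2.4280
  (35 − 44.19307)²/44.19307 = 1.9123
  (12 − 24.67327)²/24.67327 = 6.5095
  (44 − 31.32673)²/31.32673 = 5.1270
χ² = 0.4103 + 0.3232 + 2.4280 + 1.9123 + 6.5095 + 5.1270 = 16.710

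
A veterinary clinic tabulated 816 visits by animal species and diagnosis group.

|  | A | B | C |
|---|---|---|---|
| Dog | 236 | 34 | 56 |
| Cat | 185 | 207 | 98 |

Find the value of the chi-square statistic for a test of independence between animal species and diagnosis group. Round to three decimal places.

Row totals: 326, 490. Column totals: 421, 241, 154. Grand total N = 816.
Expected counts (row total × column total / N):
  Dog, A: 326×421/816 = 168.1936
  Dog, B: 326×241/816 = 96.2819
  Dog, C: 326×154/816 = 61.5245
  Cat, A: 490×421/816 = 252.8064
  Cat, B: 490×241/816 = 144.7181
  Cat, C: 490×154/816 = 92.4755
Contributions (O − E)²/E:
  (236 − 168.1936)²/168.1936 = 27.3358
  (34 − 96.2819)²/96.2819 = 40.2883
  (56 − 61.5245)²/61.5245 = 0.4961
  (185 − 252.8064)²/252.8064 = 18.1867
  (207 − 144.7181)²/144.7181 = 26.8041
  (98 − 92.4755)²/92.4755 = 0.3300
χ² = 27.3358 + 40.2883 + 0.4961 + 18.1867 + 26.8041 + 0.3300 = 113.441

113.441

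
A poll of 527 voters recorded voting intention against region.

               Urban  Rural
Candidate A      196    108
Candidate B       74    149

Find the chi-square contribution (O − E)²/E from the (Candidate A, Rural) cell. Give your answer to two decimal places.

10.93

Row total (Candidate A) = 304; column total (Rural) = 257; N = 527.
Expected count E = 304 × 257 / 527 = 148.250.
Contribution = (O − E)²/E = (108 − 148.250)² / 148.250 = 10.93.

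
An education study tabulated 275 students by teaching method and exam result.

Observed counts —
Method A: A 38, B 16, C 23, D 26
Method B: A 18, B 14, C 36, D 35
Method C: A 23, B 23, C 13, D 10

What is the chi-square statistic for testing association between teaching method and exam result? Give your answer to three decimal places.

Row totals: 103, 103, 69. Column totals: 79, 53, 72, 71. Grand total N = 275.
Expected counts (row total × column total / N):
  Method A, A: 103×79/275 = 29.5891
  Method A, B: 103×53/275 = 19.8509
  Method A, C: 103×72/275 = 26.9673
  Method A, D: 103×71/275 = 26.5927
  Method B, A: 103×79/275 = 29.5891
  Method B, B: 103×53/275 = 19.8509
  Method B, C: 103×72/275 = 26.9673
  Method B, D: 103×71/275 = 26.5927
  Method C, A: 69×79/275 = 19.8218
  Method C, B: 69×53/275 = 13.2982
  Method C, C: 69×72/275 = 18.0655
  Method C, D: 69×71/275 = 17.8145
Contributions (O − E)²/E:
  (38 − 29.5891)²/29.5891 = 2.3909
  (16 − 19.8509)²/19.8509 = 0.7470
  (23 − 26.9673)²/26.9673 = 0.5837
  (26 − 26.5927)²/26.5927 = 0.0132
  (18 − 29.5891)²/29.5891 = 4.5391
  (14 − 19.8509)²/19.8509 = 1.7245
  (36 − 26.9673)²/26.9673 = 3.0255
  (35 − 26.5927)²/26.5927 = 2.6580
  (23 − 19.8218)²/19.8218 = 0.5096
  (23 − 13.2982)²/13.2982 = 7.0780
  (13 − 18.0655)²/18.0655 = 1.4203
  (10 − 17.8145)²/17.8145 = 3.4279
χ² = 2.3909 + 0.7470 + 0.5837 + 0.0132 + 4.5391 + 1.7245 + 3.0255 + 2.6580 + 0.5096 + 7.0780 + 1.4203 + 3.4279 = 28.118

28.118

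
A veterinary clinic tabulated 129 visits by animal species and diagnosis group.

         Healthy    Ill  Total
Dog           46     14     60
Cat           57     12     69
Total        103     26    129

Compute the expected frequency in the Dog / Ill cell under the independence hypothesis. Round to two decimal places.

Row total (Dog) = 60; column total (Ill) = 26; grand total N = 129.
Expected count = (row total × column total) / N = 60 × 26 / 129 = 12.09.

12.09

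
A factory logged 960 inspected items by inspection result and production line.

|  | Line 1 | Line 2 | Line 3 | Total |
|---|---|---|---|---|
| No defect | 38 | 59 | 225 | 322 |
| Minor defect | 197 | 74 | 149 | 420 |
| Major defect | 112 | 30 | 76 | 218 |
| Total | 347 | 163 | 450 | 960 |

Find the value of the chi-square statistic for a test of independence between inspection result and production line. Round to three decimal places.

Grand total N = 960.
Expected counts (row total × column total / N):
  No defect, Line 1: 322×347/960 = 116.3896
  No defect, Line 2: 322×163/960 = 54.6729
  No defect, Line 3: 322×450/960 = 150.9375
  Minor defect, Line 1: 420×347/960 = 151.8125
  Minor defect, Line 2: 420×163/960 = 71.3125
  Minor defect, Line 3: 420×450/960 = 196.8750
  Major defect, Line 1: 218×347/960 = 78.7979
  Major defect, Line 2: 218×163/960 = 37.0146
  Major defect, Line 3: 218×450/960 = 102.1875
Contributions (O − E)²/E:
  (38 − 116.3896)²/116.3896 = 52.7962
  (59 − 54.6729)²/54.6729 = 0.3425
  (225 − 150.9375)²/150.9375 = 36.3412
  (197 − 151.8125)²/151.8125 = 13.4502
  (74 − 71.3125)²/71.3125 = 0.1013
  (149 − 196.8750)²/196.8750 = 11.6420
  (112 − 78.7979)²/78.7979 = 13.9900
  (30 − 37.0146)²/37.0146 = 1.3293
  (76 − 102.1875)²/102.1875 = 6.7110
χ² = 52.7962 + 0.3425 + 36.3412 + 13.4502 + 0.1013 + 11.6420 + 13.9900 + 1.3293 + 6.7110 = 136.704

136.704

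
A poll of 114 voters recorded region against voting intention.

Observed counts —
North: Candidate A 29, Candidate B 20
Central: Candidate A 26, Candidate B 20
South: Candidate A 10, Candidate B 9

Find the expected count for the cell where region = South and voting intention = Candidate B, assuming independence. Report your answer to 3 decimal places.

8.167

Row total (South) = 19; column total (Candidate B) = 49; grand total N = 114.
Expected count = (row total × column total) / N = 19 × 49 / 114 = 8.167.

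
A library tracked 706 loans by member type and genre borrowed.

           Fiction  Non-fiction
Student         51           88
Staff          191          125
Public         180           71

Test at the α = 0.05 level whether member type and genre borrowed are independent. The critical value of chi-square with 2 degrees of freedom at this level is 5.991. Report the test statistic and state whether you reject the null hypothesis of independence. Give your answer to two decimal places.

45.74; reject H₀

Row totals: 139, 316, 251. Column totals: 422, 284. Grand total N = 706.
Expected counts (row total × column total / N):
  Student, Fiction: 139×422/706 = 83.085
  Student, Non-fiction: 139×284/706 = 55.915
  Staff, Fiction: 316×422/706 = 188.884
  Staff, Non-fiction: 316×284/706 = 127.116
  Public, Fiction: 251×422/706 = 150.031
  Public, Non-fiction: 251×284/706 = 100.969
Contributions (O − E)²/E:
  (51 − 83.085)²/83.085 = 12.3903
  (88 − 55.915)²/55.915 = 18.4109
  (191 − 188.884)²/188.884 = 0.0237
  (125 − 127.116)²/127.116 = 0.0352
  (180 − 150.031)²/150.031 = 5.9864
  (71 − 100.969)²/100.969 = 8.8952
χ² = 12.3903 + 18.4109 + 0.0237 + 0.0352 + 5.9864 + 8.8952 = 45.74
df = (3−1)(2−1) = 2. Since 45.74 > 5.991, reject the null hypothesis of independence at α = 0.05.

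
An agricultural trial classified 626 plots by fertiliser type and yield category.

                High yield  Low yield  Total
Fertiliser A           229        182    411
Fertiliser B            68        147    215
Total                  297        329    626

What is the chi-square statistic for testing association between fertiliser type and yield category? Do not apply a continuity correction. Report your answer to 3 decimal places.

Grand total N = 626.
Expected counts (row total × column total / N):
  Fertiliser A, High yield: 411×297/626 = 194.9952
  Fertiliser A, Low yield: 411×329/626 = 216.0048
  Fertiliser B, High yield: 215×297/626 = 102.0048
  Fertiliser B, Low yield: 215×329/626 = 112.9952
Contributions (O − E)²/E:
  (229 − 194.9952)²/194.9952 = 5.9300
  (182 − 216.0048)²/216.0048 = 5.3532
  (68 − 102.0048)²/102.0048 = 11.3360
  (147 − 112.9952)²/112.9952 = 10.2334
χ² = 5.9300 + 5.3532 + 11.3360 + 10.2334 = 32.853

32.853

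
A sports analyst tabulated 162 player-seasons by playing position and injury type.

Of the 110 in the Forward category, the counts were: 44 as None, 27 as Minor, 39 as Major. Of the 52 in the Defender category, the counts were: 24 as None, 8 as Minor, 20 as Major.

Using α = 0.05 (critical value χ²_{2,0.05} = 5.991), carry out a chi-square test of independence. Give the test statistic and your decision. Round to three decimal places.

1.778; fail to reject H₀

Row totals: 110, 52. Column totals: 68, 35, 59. Grand total N = 162.
Expected counts (row total × column total / N):
  Forward, None: 110×68/162 = 46.1728
  Forward, Minor: 110×35/162 = 23.7654
  Forward, Major: 110×59/162 = 40.0617
  Defender, None: 52×68/162 = 21.8272
  Defender, Minor: 52×35/162 = 11.2346
  Defender, Major: 52×59/162 = 18.9383
Contributions (O − E)²/E:
  (44 − 46.1728)²/46.1728 = 0.1022
  (27 − 23.7654)²/23.7654 = 0.4402
  (39 − 40.0617)²/40.0617 = 0.0281
  (24 − 21.8272)²/21.8272 = 0.2163
  (8 − 11.2346)²/11.2346 = 0.9313
  (20 − 18.9383)²/18.9383 = 0.0595
χ² = 0.1022 + 0.4402 + 0.0281 + 0.2163 + 0.9313 + 0.0595 = 1.778
df = (2−1)(3−1) = 2. Since 1.778 < 5.991, fail to reject the null hypothesis of independence at α = 0.05.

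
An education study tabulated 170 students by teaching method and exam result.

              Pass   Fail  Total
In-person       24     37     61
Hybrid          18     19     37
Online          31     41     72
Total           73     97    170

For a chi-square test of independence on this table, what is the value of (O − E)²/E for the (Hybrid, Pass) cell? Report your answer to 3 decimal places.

Row total (Hybrid) = 37; column total (Pass) = 73; N = 170.
Expected count E = 37 × 73 / 170 = 15.8882.
Contribution = (O − E)²/E = (18 − 15.8882)² / 15.8882 = 0.281.

0.281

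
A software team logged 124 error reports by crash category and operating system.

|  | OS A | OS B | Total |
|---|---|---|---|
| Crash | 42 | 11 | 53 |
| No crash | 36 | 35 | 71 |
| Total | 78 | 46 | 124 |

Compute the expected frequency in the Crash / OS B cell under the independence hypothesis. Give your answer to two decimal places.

19.66

Row total (Crash) = 53; column total (OS B) = 46; grand total N = 124.
Expected count = (row total × column total) / N = 53 × 46 / 124 = 19.66.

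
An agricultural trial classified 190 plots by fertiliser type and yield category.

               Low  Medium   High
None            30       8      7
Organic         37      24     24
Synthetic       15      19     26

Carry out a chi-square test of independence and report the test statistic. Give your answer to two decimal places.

Row totals: 45, 85, 60. Column totals: 82, 51, 57. Grand total N = 190.
Expected counts (row total × column total / N):
  None, Low: 45×82/190 = 19.421
  None, Medium: 45×51/190 = 12.079
  None, High: 45×57/190 = 13.500
  Organic, Low: 85×82/190 = 36.684
  Organic, Medium: 85×51/190 = 22.816
  Organic, High: 85×57/190 = 25.500
  Synthetic, Low: 60×82/190 = 25.895
  Synthetic, Medium: 60×51/190 = 16.105
  Synthetic, High: 60×57/190 = 18.000
Contributions (O − E)²/E:
  (30 − 19.421)²/19.421 = 5.7626
  (8 − 12.079)²/12.079 = 1.3775
  (7 − 13.500)²/13.500 = 3.1296
  (37 − 36.684)²/36.684 = 0.0027
  (24 − 22.816)²/22.816 = 0.0614
  (24 − 25.500)²/25.500 = 0.0882
  (15 − 25.895)²/25.895 = 4.5839
  (19 − 16.105)²/16.105 = 0.5204
  (26 − 18.000)²/18.000 = 3.5556
χ² = 5.7626 + 1.3775 + 3.1296 + 0.0027 + 0.0614 + 0.0882 + 4.5839 + 0.5204 + 3.5556 = 19.08

19.08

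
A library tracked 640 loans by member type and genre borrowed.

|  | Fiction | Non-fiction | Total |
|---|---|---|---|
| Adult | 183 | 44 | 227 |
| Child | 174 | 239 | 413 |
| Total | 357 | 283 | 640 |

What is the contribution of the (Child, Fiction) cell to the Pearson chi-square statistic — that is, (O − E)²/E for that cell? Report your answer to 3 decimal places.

Row total (Child) = 413; column total (Fiction) = 357; N = 640.
Expected count E = 413 × 357 / 640 = 230.37656.
Contribution = (O − E)²/E = (174 − 230.37656)² / 230.37656 = 13.796.

13.796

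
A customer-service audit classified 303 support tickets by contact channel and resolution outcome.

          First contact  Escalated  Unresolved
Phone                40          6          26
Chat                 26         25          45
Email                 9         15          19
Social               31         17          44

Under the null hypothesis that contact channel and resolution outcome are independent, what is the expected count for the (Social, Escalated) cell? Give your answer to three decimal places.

19.129

Row total (Social) = 92; column total (Escalated) = 63; grand total N = 303.
Expected count = (row total × column total) / N = 92 × 63 / 303 = 19.129.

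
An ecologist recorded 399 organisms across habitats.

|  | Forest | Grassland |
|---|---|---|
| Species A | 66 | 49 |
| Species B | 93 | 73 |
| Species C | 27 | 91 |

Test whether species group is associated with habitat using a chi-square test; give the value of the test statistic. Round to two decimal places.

Row totals: 115, 166, 118. Column totals: 186, 213. Grand total N = 399.
Expected counts (row total × column total / N):
  Species A, Forest: 115×186/399 = 53.609
  Species A, Grassland: 115×213/399 = 61.391
  Species B, Forest: 166×186/399 = 77.383
  Species B, Grassland: 166×213/399 = 88.617
  Species C, Forest: 118×186/399 = 55.008
  Species C, Grassland: 118×213/399 = 62.992
Contributions (O − E)²/E:
  (66 − 53.609)²/53.609 = 2.8640
  (49 − 61.391)²/61.391 = 2.5010
  (93 − 77.383)²/77.383 = 3.1517
  (73 − 88.617)²/88.617 = 2.7522
  (27 − 55.008)²/55.008 = 14.2606
  (91 − 62.992)²/62.992 = 12.4531
χ² = 2.8640 + 2.5010 + 3.1517 + 2.7522 + 14.2606 + 12.4531 = 37.98

37.98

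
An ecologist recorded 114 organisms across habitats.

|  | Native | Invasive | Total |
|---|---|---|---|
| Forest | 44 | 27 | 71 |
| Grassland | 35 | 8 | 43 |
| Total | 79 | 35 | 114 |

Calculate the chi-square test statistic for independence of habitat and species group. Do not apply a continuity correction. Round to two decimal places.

Grand total N = 114.
Expected counts (row total × column total / N):
  Forest, Native: 71×79/114 = 49.202
  Forest, Invasive: 71×35/114 = 21.798
  Grassland, Native: 43×79/114 = 29.798
  Grassland, Invasive: 43×35/114 = 13.202
Contributions (O − E)²/E:
  (44 − 49.202)²/49.202 = 0.5500
  (27 − 21.798)²/21.798 = 1.2414
  (35 − 29.798)²/29.798 = 0.9081
  (8 − 13.202)²/13.202 = 2.0498
χ² = 0.5500 + 1.2414 + 0.9081 + 2.0498 = 4.75

4.75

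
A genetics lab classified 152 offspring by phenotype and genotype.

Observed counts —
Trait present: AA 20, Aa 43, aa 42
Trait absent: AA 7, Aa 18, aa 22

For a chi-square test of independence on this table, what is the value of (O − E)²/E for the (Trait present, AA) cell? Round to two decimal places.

0.10

Row total (Trait present) = 105; column total (AA) = 27; N = 152.
Expected count E = 105 × 27 / 152 = 18.651.
Contribution = (O − E)²/E = (20 − 18.651)² / 18.651 = 0.10.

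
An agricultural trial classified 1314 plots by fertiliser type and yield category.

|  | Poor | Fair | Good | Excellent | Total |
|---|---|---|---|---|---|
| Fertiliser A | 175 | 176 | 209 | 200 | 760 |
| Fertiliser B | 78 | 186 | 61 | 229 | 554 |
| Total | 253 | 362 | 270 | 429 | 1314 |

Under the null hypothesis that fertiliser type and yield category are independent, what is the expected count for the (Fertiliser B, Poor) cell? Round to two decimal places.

Row total (Fertiliser B) = 554; column total (Poor) = 253; grand total N = 1314.
Expected count = (row total × column total) / N = 554 × 253 / 1314 = 106.67.

106.67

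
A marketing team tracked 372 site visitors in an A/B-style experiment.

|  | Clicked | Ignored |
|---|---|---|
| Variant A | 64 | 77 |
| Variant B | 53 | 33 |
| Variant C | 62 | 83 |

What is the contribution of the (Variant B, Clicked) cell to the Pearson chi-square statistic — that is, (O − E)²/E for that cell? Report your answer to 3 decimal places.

3.262

Row total (Variant B) = 86; column total (Clicked) = 179; N = 372.
Expected count E = 86 × 179 / 372 = 41.3817.
Contribution = (O − E)²/E = (53 − 41.3817)² / 41.3817 = 3.262.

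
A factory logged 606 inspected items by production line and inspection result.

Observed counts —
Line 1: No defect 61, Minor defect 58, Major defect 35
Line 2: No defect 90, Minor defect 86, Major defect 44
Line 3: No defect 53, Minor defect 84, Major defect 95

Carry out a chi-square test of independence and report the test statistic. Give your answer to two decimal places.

Row totals: 154, 220, 232. Column totals: 204, 228, 174. Grand total N = 606.
Expected counts (row total × column total / N):
  Line 1, No defect: 154×204/606 = 51.842
  Line 1, Minor defect: 154×228/606 = 57.941
  Line 1, Major defect: 154×174/606 = 44.218
  Line 2, No defect: 220×204/606 = 74.059
  Line 2, Minor defect: 220×228/606 = 82.772
  Line 2, Major defect: 220×174/606 = 63.168
  Line 3, No defect: 232×204/606 = 78.099
  Line 3, Minor defect: 232×228/606 = 87.287
  Line 3, Major defect: 232×174/606 = 66.614
Contributions (O − E)²/E:
  (61 − 51.842)²/51.842 = 1.6178
  (58 − 57.941)²/57.941 = 0.0001
  (35 − 44.218)²/44.218 = 1.9217
  (90 − 74.059)²/74.059 = 3.4313
  (86 − 82.772)²/82.772 = 0.1259
  (44 − 63.168)²/63.168 = 5.8164
  (53 − 78.099)²/78.099 = 8.0662
  (84 − 87.287)²/87.287 = 0.1238
  (95 − 66.614)²/66.614 = 12.0960
χ² = 1.6178 + 0.0001 + 1.9217 + 3.4313 + 0.1259 + 5.8164 + 8.0662 + 0.1238 + 12.0960 = 33.20

33.20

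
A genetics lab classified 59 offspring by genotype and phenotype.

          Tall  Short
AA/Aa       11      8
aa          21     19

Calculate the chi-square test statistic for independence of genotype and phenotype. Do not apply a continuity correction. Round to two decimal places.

0.15

Row totals: 19, 40. Column totals: 32, 27. Grand total N = 59.
Expected counts (row total × column total / N):
  AA/Aa, Tall: 19×32/59 = 10.305
  AA/Aa, Short: 19×27/59 = 8.695
  aa, Tall: 40×32/59 = 21.695
  aa, Short: 40×27/59 = 18.305
Contributions (O − E)²/E:
  (11 − 10.305)²/10.305 = 0.0469
  (8 − 8.695)²/8.695 = 0.0556
  (21 − 21.695)²/21.695 = 0.0223
  (19 − 18.305)²/18.305 = 0.0264
χ² = 0.0469 + 0.0556 + 0.0223 + 0.0264 = 0.15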